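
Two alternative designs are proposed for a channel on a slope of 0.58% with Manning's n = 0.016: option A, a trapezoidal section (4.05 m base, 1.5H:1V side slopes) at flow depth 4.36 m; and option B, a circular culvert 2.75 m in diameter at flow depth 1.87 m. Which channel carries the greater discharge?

channel A

Channel A: With bottom width b = 4.05 m and side slope z = 1.5: A = (b + zy)y = (4.05 + 1.5×4.36)×4.36 = 46.17 m²; P = b + 2y√(1+z²) = 4.05 + 2×4.36×1.803 = 19.77 m. Hydraulic radius R = A/P = 46.17/19.77 = 2.335 m. Q_A = (1/0.016)·46.17·2.335^(2/3)·√0.0058 = 386.9 m³/s.
Channel B: For a circular section of diameter D = 2.75 m at depth y = 1.87 m, the central angle is θ = 2 arccos(1 − 2y/D) = 3.878 rad. Then A = (D²/8)(θ − sin θ) = 4.301 m² and P = Dθ/2 = 5.332 m. Hydraulic radius R = A/P = 4.301/5.332 = 0.8066 m. Q_B = (1/0.016)·4.301·0.8066^(2/3)·√0.0058 = 17.74 m³/s.
Q_A = 386.9 m³/s vs Q_B = 17.74 m³/s, so channel A carries more.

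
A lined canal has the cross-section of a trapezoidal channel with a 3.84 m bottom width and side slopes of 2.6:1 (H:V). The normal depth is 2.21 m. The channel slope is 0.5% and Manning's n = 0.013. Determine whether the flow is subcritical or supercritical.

With bottom width b = 3.84 m and side slope z = 2.6: A = (b + zy)y = (3.84 + 2.6×2.21)×2.21 = 21.19 m²; P = b + 2y√(1+z²) = 3.84 + 2×2.21×2.786 = 16.15 m.
Hydraulic radius R = A/P = 21.19/16.15 = 1.312 m.
V = (1/n) R^(2/3) √S = (1/0.013) × 1.312^(2/3) × √0.005 = 6.517 m/s. Hydraulic depth D_h = A/T = 21.19/15.33 = 1.382 m.
Froude number Fr = V/√(g·D_h) = 6.517/√(9.81×1.382) = 1.77, which is greater than 1, so the flow is supercritical.

supercritical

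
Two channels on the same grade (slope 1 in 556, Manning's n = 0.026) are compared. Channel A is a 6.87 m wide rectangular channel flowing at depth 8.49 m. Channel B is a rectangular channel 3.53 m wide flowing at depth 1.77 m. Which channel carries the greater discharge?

channel A

Channel A: Flow area A = b·y = 6.87 × 8.49 = 58.33 m². Wetted perimeter P = b + 2y = 6.87 + 2×8.49 = 23.85 m. Hydraulic radius R = A/P = 58.33/23.85 = 2.446 m. Q_A = (1/0.026)·58.33·2.446^(2/3)·√0.001799 = 172.7 m³/s.
Channel B: Flow area A = b·y = 3.53 × 1.77 = 6.248 m². Wetted perimeter P = b + 2y = 3.53 + 2×1.77 = 7.07 m. Hydraulic radius R = A/P = 6.248/7.07 = 0.8837 m. Q_B = (1/0.026)·6.248·0.8837^(2/3)·√0.001799 = 9.385 m³/s.
Q_A = 172.7 m³/s vs Q_B = 9.385 m³/s, so channel A carries more.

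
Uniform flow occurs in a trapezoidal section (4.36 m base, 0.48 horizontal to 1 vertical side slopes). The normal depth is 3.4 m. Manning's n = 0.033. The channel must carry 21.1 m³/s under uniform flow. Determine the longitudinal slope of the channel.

S = 0.000571

With bottom width b = 4.36 m and side slope z = 0.48: A = (b + zy)y = (4.36 + 0.48×3.4)×3.4 = 20.37 m²; P = b + 2y√(1+z²) = 4.36 + 2×3.4×1.109 = 11.9 m.
Hydraulic radius R = A/P = 20.37/11.9 = 1.712 m.
From Manning's equation, S = [nQ / (1 A R^(2/3))]² = [0.033 × 21.1 / (1 × 20.37 × 1.712^(2/3))]² = 0.000571.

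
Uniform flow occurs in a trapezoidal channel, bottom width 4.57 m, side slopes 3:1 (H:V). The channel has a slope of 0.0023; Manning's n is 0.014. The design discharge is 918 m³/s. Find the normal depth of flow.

Manning's equation rearranged: A R^(2/3) = nQ / (1·√S) = 0.014 × 918 / (√0.0023) = 268.
Try y = 4.15 m: A R^(2/3) = 122.8 — too small.
Try y = 6.52 m: A R^(2/3) = 358.1 — too large.
Try y = 5.78 m: A R^(2/3) = 268 — matches.

y_n = 5.78 m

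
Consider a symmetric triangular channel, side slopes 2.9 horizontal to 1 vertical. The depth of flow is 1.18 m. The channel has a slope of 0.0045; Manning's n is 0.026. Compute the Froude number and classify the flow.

subcritical

For a triangular section with side slope z = 2.9: A = zy² = 2.9×1.18² = 4.038 m²; P = 2y√(1+z²) = 2×1.18×3.068 = 7.239 m.
Hydraulic radius R = A/P = 4.038/7.239 = 0.5578 m.
V = (1/n) R^(2/3) √S = (1/0.026) × 0.5578^(2/3) × √0.0045 = 1.748 m/s. Hydraulic depth D_h = A/T = 4.038/6.844 = 0.59 m.
Froude number Fr = V/√(g·D_h) = 1.748/√(9.81×0.59) = 0.727, which is less than 1, so the flow is subcritical.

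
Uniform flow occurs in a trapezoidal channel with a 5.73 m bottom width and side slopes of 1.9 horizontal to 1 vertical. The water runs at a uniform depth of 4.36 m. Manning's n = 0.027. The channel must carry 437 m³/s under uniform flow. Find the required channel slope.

With bottom width b = 5.73 m and side slope z = 1.9: A = (b + zy)y = (5.73 + 1.9×4.36)×4.36 = 61.1 m²; P = b + 2y√(1+z²) = 5.73 + 2×4.36×2.147 = 24.45 m.
Hydraulic radius R = A/P = 61.1/24.45 = 2.499 m.
From Manning's equation, S = [nQ / (1 A R^(2/3))]² = [0.027 × 437 / (1 × 61.1 × 2.499^(2/3))]² = 0.011.

S = 0.011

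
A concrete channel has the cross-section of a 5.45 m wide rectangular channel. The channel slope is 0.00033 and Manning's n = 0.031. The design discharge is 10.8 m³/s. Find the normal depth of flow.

Manning's equation rearranged: A R^(2/3) = nQ / (1·√S) = 0.031 × 10.8 / (√0.00033) = 18.43.
Trying y = 3.09 m: A R^(2/3) = 21.55 — too large.
Trying y = 2.44 m: A R^(2/3) = 15.74 — too small.
Trying y = 2.74 m: A R^(2/3) = 18.39 — close enough.

y_n = 2.74 m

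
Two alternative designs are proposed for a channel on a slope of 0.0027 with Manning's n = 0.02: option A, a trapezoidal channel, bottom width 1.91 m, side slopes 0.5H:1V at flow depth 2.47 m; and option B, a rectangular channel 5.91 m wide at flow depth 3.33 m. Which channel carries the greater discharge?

Channel A: With bottom width b = 1.91 m and side slope z = 0.5: A = (b + zy)y = (1.91 + 0.5×2.47)×2.47 = 7.768 m²; P = b + 2y√(1+z²) = 1.91 + 2×2.47×1.118 = 7.433 m. Hydraulic radius R = A/P = 7.768/7.433 = 1.045 m. Q_A = (1/0.02)·7.768·1.045^(2/3)·√0.0027 = 20.78 m³/s.
Channel B: Flow area A = b·y = 5.91 × 3.33 = 19.68 m². Wetted perimeter P = b + 2y = 5.91 + 2×3.33 = 12.57 m. Hydraulic radius R = A/P = 19.68/12.57 = 1.566 m. Q_B = (1/0.02)·19.68·1.566^(2/3)·√0.0027 = 68.94 m³/s.
Q_A = 20.78 m³/s vs Q_B = 68.94 m³/s, so channel B carries more.

channel B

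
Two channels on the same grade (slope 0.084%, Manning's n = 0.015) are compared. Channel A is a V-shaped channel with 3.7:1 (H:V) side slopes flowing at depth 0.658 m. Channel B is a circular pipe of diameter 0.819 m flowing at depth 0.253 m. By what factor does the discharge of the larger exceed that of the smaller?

19.7

Channel A: For a triangular section with side slope z = 3.7: A = zy² = 3.7×0.658² = 1.602 m²; P = 2y√(1+z²) = 2×0.658×3.833 = 5.044 m. Hydraulic radius R = A/P = 1.602/5.044 = 0.3176 m. Q_A = (1/0.015)·1.602·0.3176^(2/3)·√0.00084 = 1.441 m³/s.
Channel B: For a circular section of diameter D = 0.819 m at depth y = 0.253 m, the central angle is θ = 2 arccos(1 − 2y/D) = 2.357 rad. Then A = (D²/8)(θ − sin θ) = 0.1384 m² and P = Dθ/2 = 0.9653 m. Hydraulic radius R = A/P = 0.1384/0.9653 = 0.1434 m. Q_B = (1/0.015)·0.1384·0.1434^(2/3)·√0.00084 = 0.07328 m³/s.
The larger discharge is 1.441 m³/s and the smaller is 0.07328 m³/s; the ratio is 19.7.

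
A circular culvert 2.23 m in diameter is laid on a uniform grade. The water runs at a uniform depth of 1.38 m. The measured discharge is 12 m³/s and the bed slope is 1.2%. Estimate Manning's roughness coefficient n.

For a circular section of diameter D = 2.23 m at depth y = 1.38 m, the central angle is θ = 2 arccos(1 − 2y/D) = 3.622 rad. Then A = (D²/8)(θ − sin θ) = 2.538 m² and P = Dθ/2 = 4.038 m.
Hydraulic radius R = A/P = 2.538/4.038 = 0.6286 m.
Rearranging Manning's equation: n = (1/Q) A R^(2/3) S^(1/2) = (1/12) × 2.538 × 0.6286^(2/3) × √0.012 = 0.017.

n = 0.017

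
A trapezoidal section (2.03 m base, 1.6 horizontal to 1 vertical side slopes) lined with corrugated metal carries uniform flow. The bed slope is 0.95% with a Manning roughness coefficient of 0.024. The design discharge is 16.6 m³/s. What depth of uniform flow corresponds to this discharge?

Manning's equation rearranged: A R^(2/3) = nQ / (1·√S) = 0.024 × 16.6 / (√0.0095) = 4.087.
Try y = 1 m: A R^(2/3) = 2.655 — too small.
Try y = 1.57 m: A R^(2/3) = 6.63 — too large.
Try y = 1.24 m: A R^(2/3) = 4.079 — close enough.

y_n = 1.24 m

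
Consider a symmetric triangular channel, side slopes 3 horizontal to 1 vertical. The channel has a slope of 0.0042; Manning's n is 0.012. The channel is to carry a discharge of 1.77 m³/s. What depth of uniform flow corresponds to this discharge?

Manning's equation rearranged: A R^(2/3) = nQ / (1·√S) = 0.012 × 1.77 / (√0.0042) = 0.3277.
Try y = 0.634 m: A R^(2/3) = 0.5413 — high.
Try y = 0.399 m: A R^(2/3) = 0.1574 — low.
Try y = 0.525 m: A R^(2/3) = 0.3273 — close enough.

y_n = 0.525 m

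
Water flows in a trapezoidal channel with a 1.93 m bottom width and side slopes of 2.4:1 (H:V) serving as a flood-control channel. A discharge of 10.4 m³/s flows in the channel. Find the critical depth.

y_c = 0.977 m

At critical depth, Q² T / (g A³) = 1, i.e. A³/T = Q²/g = 10.4²/9.81 = 11.03.
Try y = 1.24 m: A³/T = 28.56 — high.
Try y = 0.841 m: A³/T = 6.136 — low.
Try y = 0.977 m: A³/T = 11.01 — matches.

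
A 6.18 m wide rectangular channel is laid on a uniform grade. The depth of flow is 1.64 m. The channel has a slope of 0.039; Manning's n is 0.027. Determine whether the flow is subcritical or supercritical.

Flow area A = b·y = 6.18 × 1.64 = 10.14 m². Wetted perimeter P = b + 2y = 6.18 + 2×1.64 = 9.46 m.
Hydraulic radius R = A/P = 10.14/9.46 = 1.071 m.
V = (1/n) R^(2/3) √S = (1/0.027) × 1.071^(2/3) × √0.039 = 7.658 m/s. Hydraulic depth D_h = A/T = 10.14/6.18 = 1.64 m.
Froude number Fr = V/√(g·D_h) = 7.658/√(9.81×1.64) = 1.91, which is greater than 1, so the flow is supercritical.

supercritical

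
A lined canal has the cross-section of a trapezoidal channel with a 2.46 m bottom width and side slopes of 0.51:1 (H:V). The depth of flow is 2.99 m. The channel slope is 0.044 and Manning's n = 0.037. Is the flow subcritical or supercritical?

With bottom width b = 2.46 m and side slope z = 0.51: A = (b + zy)y = (2.46 + 0.51×2.99)×2.99 = 11.91 m²; P = b + 2y√(1+z²) = 2.46 + 2×2.99×1.123 = 9.173 m.
Hydraulic radius R = A/P = 11.91/9.173 = 1.299 m.
V = (1/n) R^(2/3) √S = (1/0.037) × 1.299^(2/3) × √0.044 = 6.749 m/s. Hydraulic depth D_h = A/T = 11.91/5.51 = 2.162 m.
Froude number Fr = V/√(g·D_h) = 6.749/√(9.81×2.162) = 1.47, which is greater than 1, so the flow is supercritical.

supercritical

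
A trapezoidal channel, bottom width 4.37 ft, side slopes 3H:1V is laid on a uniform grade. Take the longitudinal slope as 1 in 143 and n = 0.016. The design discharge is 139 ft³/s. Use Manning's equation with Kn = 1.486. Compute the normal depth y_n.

y_n = 1.75 ft

Manning's equation rearranged: A R^(2/3) = nQ / (1.486·√S) = 0.016 × 139 / (1.486 × √0.006993) = 17.9.
Trying y = 1.32 ft: A R^(2/3) = 9.979 — too small.
Trying y = 2.02 ft: A R^(2/3) = 24.17 — too large.
Trying y = 1.75 ft: A R^(2/3) = 17.84 — matches.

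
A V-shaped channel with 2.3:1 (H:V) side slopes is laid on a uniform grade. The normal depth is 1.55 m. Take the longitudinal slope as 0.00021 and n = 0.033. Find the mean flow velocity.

For a triangular section with side slope z = 2.3: A = zy² = 2.3×1.55² = 5.526 m²; P = 2y√(1+z²) = 2×1.55×2.508 = 7.775 m.
Hydraulic radius R = A/P = 5.526/7.775 = 0.7107 m.
From Manning's equation, V = (1/n) R^(2/3) S^(1/2) = (1/0.033) × 0.7107^(2/3) × 0.00021^(1/2) = 0.35 m/s.

V = 0.35 m/s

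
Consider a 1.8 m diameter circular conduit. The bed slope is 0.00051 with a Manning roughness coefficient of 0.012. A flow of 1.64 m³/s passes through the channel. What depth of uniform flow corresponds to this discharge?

y_n = 0.987 m

Manning's equation rearranged: A R^(2/3) = nQ / (1·√S) = 0.012 × 1.64 / (√0.00051) = 0.8714.
At y = 1.23 m: A R^(2/3) = 1.212 — over.
At y = 0.987 m: A R^(2/3) = 0.8709 — matches.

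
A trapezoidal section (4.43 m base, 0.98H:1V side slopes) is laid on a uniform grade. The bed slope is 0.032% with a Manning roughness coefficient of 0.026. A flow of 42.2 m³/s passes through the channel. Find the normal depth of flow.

y_n = 4.21 m

Manning's equation rearranged: A R^(2/3) = nQ / (1·√S) = 0.026 × 42.2 / (√0.00032) = 61.34.
Try y = 5.12 m: A R^(2/3) = 90.93 — too large.
Try y = 4.21 m: A R^(2/3) = 61.31 — close enough.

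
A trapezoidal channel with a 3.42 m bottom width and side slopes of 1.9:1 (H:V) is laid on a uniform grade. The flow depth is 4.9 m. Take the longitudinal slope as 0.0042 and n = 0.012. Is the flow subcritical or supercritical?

supercritical

With bottom width b = 3.42 m and side slope z = 1.9: A = (b + zy)y = (3.42 + 1.9×4.9)×4.9 = 62.38 m²; P = b + 2y√(1+z²) = 3.42 + 2×4.9×2.147 = 24.46 m.
Hydraulic radius R = A/P = 62.38/24.46 = 2.55 m.
V = (1/n) R^(2/3) √S = (1/0.012) × 2.55^(2/3) × √0.0042 = 10.08 m/s. Hydraulic depth D_h = A/T = 62.38/22.04 = 2.83 m.
Froude number Fr = V/√(g·D_h) = 10.08/√(9.81×2.83) = 1.91, which is greater than 1, so the flow is supercritical.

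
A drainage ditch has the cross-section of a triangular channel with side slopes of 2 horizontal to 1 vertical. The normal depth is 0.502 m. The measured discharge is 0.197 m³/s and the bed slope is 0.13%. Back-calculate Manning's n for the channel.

For a triangular section with side slope z = 2: A = zy² = 2×0.502² = 0.504 m²; P = 2y√(1+z²) = 2×0.502×2.236 = 2.245 m.
Hydraulic radius R = A/P = 0.504/2.245 = 0.2245 m.
Rearranging Manning's equation: n = (1/Q) A R^(2/3) S^(1/2) = (1/0.197) × 0.504 × 0.2245^(2/3) × √0.0013 = 0.0341.

n = 0.0341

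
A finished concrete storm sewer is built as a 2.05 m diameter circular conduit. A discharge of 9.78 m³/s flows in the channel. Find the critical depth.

At critical depth, Q² T / (g A³) = 1, i.e. A³/T = Q²/g = 9.78²/9.81 = 9.75.
Trying y = 1.28 m: A³/T = 5.129 — too small.
Trying y = 1.83 m: A³/T = 23.71 — too large.
Trying y = 1.51 m: A³/T = 9.801 — matches.

y_c = 1.51 m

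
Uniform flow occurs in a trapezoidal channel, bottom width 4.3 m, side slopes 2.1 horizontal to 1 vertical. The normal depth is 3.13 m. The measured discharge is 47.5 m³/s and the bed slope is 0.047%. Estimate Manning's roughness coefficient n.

n = 0.023

With bottom width b = 4.3 m and side slope z = 2.1: A = (b + zy)y = (4.3 + 2.1×3.13)×3.13 = 34.03 m²; P = b + 2y√(1+z²) = 4.3 + 2×3.13×2.326 = 18.86 m.
Hydraulic radius R = A/P = 34.03/18.86 = 1.804 m.
Rearranging Manning's equation: n = (1/Q) A R^(2/3) S^(1/2) = (1/47.5) × 34.03 × 1.804^(2/3) × √0.00047 = 0.023.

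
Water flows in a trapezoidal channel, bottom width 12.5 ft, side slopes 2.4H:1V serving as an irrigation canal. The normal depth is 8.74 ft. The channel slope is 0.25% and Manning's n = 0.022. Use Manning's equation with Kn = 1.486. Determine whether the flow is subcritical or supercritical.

subcritical

With bottom width b = 12.5 ft and side slope z = 2.4: A = (b + zy)y = (12.5 + 2.4×8.74)×8.74 = 292.6 ft²; P = b + 2y√(1+z²) = 12.5 + 2×8.74×2.6 = 57.95 ft.
Hydraulic radius R = A/P = 292.6/57.95 = 5.049 ft.
V = (1.486/n) R^(2/3) √S = (1.486/0.022) × 5.049^(2/3) × √0.0025 = 9.94 ft/s. Hydraulic depth D_h = A/T = 292.6/54.45 = 5.373 ft.
Froude number Fr = V/√(g·D_h) = 9.94/√(32.2×5.373) = 0.756, which is less than 1, so the flow is subcritical.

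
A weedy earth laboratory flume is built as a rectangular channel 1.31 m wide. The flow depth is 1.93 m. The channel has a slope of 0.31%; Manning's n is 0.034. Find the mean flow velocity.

Flow area A = b·y = 1.31 × 1.93 = 2.528 m². Wetted perimeter P = b + 2y = 1.31 + 2×1.93 = 5.17 m.
Hydraulic radius R = A/P = 2.528/5.17 = 0.489 m.
From Manning's equation, V = (1/n) R^(2/3) S^(1/2) = (1/0.034) × 0.489^(2/3) × 0.0031^(1/2) = 1.02 m/s.

V = 1.02 m/s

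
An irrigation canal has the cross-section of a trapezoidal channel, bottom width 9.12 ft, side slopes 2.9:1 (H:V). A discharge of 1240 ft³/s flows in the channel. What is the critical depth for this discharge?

y_c = 5.12 ft

At critical depth, Q² T / (g A³) = 1, i.e. A³/T = Q²/g = 1240²/32.2 = 47750.
At y = 6.22 ft: A³/T = 106700 — over.
At y = 5.12 ft: A³/T = 47610 — ≈ 47750.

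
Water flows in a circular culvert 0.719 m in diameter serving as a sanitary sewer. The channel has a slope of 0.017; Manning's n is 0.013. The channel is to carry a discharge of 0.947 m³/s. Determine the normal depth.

y_n = 0.456 m

Manning's equation rearranged: A R^(2/3) = nQ / (1·√S) = 0.013 × 0.947 / (√0.017) = 0.09442.
At y = 0.544 m: A R^(2/3) = 0.1191 — too large.
At y = 0.347 m: A R^(2/3) = 0.06086 — too small.
At y = 0.456 m: A R^(2/3) = 0.0944 — ≈ 0.09442.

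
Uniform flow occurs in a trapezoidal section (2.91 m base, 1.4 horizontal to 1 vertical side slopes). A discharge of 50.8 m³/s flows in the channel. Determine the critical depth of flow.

y_c = 2.22 m

At critical depth, Q² T / (g A³) = 1, i.e. A³/T = Q²/g = 50.8²/9.81 = 263.1.
Try y = 2.68 m: A³/T = 546.5 — too large.
Try y = 2.22 m: A³/T = 261.3 — matches.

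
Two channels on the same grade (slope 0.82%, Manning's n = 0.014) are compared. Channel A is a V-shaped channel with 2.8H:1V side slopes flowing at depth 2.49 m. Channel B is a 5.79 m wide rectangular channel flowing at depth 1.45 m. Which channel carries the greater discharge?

channel A

Channel A: For a triangular section with side slope z = 2.8: A = zy² = 2.8×2.49² = 17.36 m²; P = 2y√(1+z²) = 2×2.49×2.973 = 14.81 m. Hydraulic radius R = A/P = 17.36/14.81 = 1.172 m. Q_A = (1/0.014)·17.36·1.172^(2/3)·√0.0082 = 124.9 m³/s.
Channel B: Flow area A = b·y = 5.79 × 1.45 = 8.396 m². Wetted perimeter P = b + 2y = 5.79 + 2×1.45 = 8.69 m. Hydraulic radius R = A/P = 8.396/8.69 = 0.9661 m. Q_B = (1/0.014)·8.396·0.9661^(2/3)·√0.0082 = 53.07 m³/s.
Q_A = 124.9 m³/s vs Q_B = 53.07 m³/s, so channel A carries more.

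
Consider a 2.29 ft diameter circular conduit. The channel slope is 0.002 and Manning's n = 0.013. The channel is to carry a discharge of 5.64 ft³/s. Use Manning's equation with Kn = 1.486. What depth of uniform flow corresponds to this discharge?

y_n = 0.991 ft

Manning's equation rearranged: A R^(2/3) = nQ / (1.486·√S) = 0.013 × 5.64 / (1.486 × √0.002) = 1.103.
Trying y = 1.21 ft: A R^(2/3) = 1.558 — too large.
Trying y = 0.991 ft: A R^(2/3) = 1.103 — close enough.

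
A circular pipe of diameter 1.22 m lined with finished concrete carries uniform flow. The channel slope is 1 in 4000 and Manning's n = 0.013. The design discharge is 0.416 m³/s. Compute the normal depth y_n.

Manning's equation rearranged: A R^(2/3) = nQ / (1·√S) = 0.013 × 0.416 / (√0.00025) = 0.342.
Try y = 0.774 m: A R^(2/3) = 0.3869 — over.
Try y = 0.512 m: A R^(2/3) = 0.1948 — short.
Try y = 0.713 m: A R^(2/3) = 0.3417 — ≈ 0.342.

y_n = 0.713 m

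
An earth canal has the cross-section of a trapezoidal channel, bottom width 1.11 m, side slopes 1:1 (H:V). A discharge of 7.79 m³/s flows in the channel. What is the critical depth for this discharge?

At critical depth, Q² T / (g A³) = 1, i.e. A³/T = Q²/g = 7.79²/9.81 = 6.186.
Try y = 1.35 m: A³/T = 9.614 — over.
Try y = 1.01 m: A³/T = 3.136 — short.
Try y = 1.21 m: A³/T = 6.267 — ≈ 6.186.

y_c = 1.21 m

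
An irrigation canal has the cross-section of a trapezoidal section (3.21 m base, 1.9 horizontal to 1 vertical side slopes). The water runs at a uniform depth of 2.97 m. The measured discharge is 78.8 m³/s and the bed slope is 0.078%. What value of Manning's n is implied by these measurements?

n = 0.013

With bottom width b = 3.21 m and side slope z = 1.9: A = (b + zy)y = (3.21 + 1.9×2.97)×2.97 = 26.29 m²; P = b + 2y√(1+z²) = 3.21 + 2×2.97×2.147 = 15.96 m.
Hydraulic radius R = A/P = 26.29/15.96 = 1.647 m.
Rearranging Manning's equation: n = (1/Q) A R^(2/3) S^(1/2) = (1/78.8) × 26.29 × 1.647^(2/3) × √0.00078 = 0.013.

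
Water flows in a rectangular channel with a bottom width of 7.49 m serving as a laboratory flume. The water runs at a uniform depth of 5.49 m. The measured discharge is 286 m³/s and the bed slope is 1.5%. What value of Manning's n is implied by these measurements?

Flow area A = b·y = 7.49 × 5.49 = 41.12 m². Wetted perimeter P = b + 2y = 7.49 + 2×5.49 = 18.47 m.
Hydraulic radius R = A/P = 41.12/18.47 = 2.226 m.
Rearranging Manning's equation: n = (1/Q) A R^(2/3) S^(1/2) = (1/286) × 41.12 × 2.226^(2/3) × √0.015 = 0.03.

n = 0.03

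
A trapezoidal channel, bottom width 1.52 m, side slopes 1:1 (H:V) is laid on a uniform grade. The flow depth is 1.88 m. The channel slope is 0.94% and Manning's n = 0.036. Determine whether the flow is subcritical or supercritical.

subcritical

With bottom width b = 1.52 m and side slope z = 1: A = (b + zy)y = (1.52 + 1×1.88)×1.88 = 6.392 m²; P = b + 2y√(1+z²) = 1.52 + 2×1.88×1.414 = 6.837 m.
Hydraulic radius R = A/P = 6.392/6.837 = 0.9349 m.
V = (1/n) R^(2/3) √S = (1/0.036) × 0.9349^(2/3) × √0.0094 = 2.575 m/s. Hydraulic depth D_h = A/T = 6.392/5.28 = 1.211 m.
Froude number Fr = V/√(g·D_h) = 2.575/√(9.81×1.211) = 0.747, which is less than 1, so the flow is subcritical.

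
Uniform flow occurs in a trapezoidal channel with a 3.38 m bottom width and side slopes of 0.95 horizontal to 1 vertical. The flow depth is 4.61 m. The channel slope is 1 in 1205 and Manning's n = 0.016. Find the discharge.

Q = 110 m³/s

With bottom width b = 3.38 m and side slope z = 0.95: A = (b + zy)y = (3.38 + 0.95×4.61)×4.61 = 35.77 m²; P = b + 2y√(1+z²) = 3.38 + 2×4.61×1.379 = 16.1 m.
Hydraulic radius R = A/P = 35.77/16.1 = 2.222 m.
Manning's equation: Q = (1/n) A R^(2/3) S^(1/2) = (1/0.016) × 35.77 × 2.222^(2/3) × 0.0008299^(1/2) = 110 m³/s.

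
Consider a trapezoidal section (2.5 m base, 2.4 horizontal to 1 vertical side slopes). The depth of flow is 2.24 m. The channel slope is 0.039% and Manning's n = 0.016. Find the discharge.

Q = 25.2 m³/s

With bottom width b = 2.5 m and side slope z = 2.4: A = (b + zy)y = (2.5 + 2.4×2.24)×2.24 = 17.64 m²; P = b + 2y√(1+z²) = 2.5 + 2×2.24×2.6 = 14.15 m.
Hydraulic radius R = A/P = 17.64/14.15 = 1.247 m.
Manning's equation: Q = (1/n) A R^(2/3) S^(1/2) = (1/0.016) × 17.64 × 1.247^(2/3) × 0.00039^(1/2) = 25.2 m³/s.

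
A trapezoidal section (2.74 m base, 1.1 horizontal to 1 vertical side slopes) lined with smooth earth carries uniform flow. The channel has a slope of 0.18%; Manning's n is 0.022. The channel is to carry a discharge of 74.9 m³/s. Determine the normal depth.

Manning's equation rearranged: A R^(2/3) = nQ / (1·√S) = 0.022 × 74.9 / (√0.0018) = 38.84.
Trying y = 4.74 m: A R^(2/3) = 64.54 — high.
Trying y = 3.75 m: A R^(2/3) = 38.84 — ≈ 38.84.

y_n = 3.75 m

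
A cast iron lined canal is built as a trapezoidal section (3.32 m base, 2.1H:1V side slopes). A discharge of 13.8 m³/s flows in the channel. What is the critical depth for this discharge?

At critical depth, Q² T / (g A³) = 1, i.e. A³/T = Q²/g = 13.8²/9.81 = 19.41.
Try y = 1.11 m: A³/T = 30.92 — too large.
Try y = 0.742 m: A³/T = 7.368 — too small.
Try y = 0.976 m: A³/T = 19.4 — close enough.

y_c = 0.976 m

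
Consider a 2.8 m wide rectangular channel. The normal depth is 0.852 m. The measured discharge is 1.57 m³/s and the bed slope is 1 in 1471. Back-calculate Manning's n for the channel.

Flow area A = b·y = 2.8 × 0.852 = 2.386 m². Wetted perimeter P = b + 2y = 2.8 + 2×0.852 = 4.504 m.
Hydraulic radius R = A/P = 2.386/4.504 = 0.5297 m.
Rearranging Manning's equation: n = (1/Q) A R^(2/3) S^(1/2) = (1/1.57) × 2.386 × 0.5297^(2/3) × √0.0006798 = 0.0259.

n = 0.0259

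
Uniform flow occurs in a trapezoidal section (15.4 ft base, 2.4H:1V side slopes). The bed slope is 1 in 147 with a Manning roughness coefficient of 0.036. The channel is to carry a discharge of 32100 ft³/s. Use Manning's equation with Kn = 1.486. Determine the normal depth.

y_n = 24 ft

Manning's equation rearranged: A R^(2/3) = nQ / (1.486·√S) = 0.036 × 32100 / (1.486 × √0.006803) = 9429.
At y = 20.9 ft: A R^(2/3) = 6795 — short.
At y = 30.2 ft: A R^(2/3) = 16420 — over.
At y = 24 ft: A R^(2/3) = 9435 — close enough.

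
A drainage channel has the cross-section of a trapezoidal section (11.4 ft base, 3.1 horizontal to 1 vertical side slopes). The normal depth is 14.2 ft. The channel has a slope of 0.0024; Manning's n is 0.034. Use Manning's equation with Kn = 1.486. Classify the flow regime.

With bottom width b = 11.4 ft and side slope z = 3.1: A = (b + zy)y = (11.4 + 3.1×14.2)×14.2 = 787 ft²; P = b + 2y√(1+z²) = 11.4 + 2×14.2×3.257 = 103.9 ft.
Hydraulic radius R = A/P = 787/103.9 = 7.574 ft.
V = (1.486/n) R^(2/3) √S = (1.486/0.034) × 7.574^(2/3) × √0.0024 = 8.258 ft/s. Hydraulic depth D_h = A/T = 787/99.44 = 7.914 ft.
Froude number Fr = V/√(g·D_h) = 8.258/√(32.2×7.914) = 0.517, which is less than 1, so the flow is subcritical.

subcritical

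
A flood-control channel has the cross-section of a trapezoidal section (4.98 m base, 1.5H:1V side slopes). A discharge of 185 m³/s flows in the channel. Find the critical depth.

At critical depth, Q² T / (g A³) = 1, i.e. A³/T = Q²/g = 185²/9.81 = 3489.
Try y = 4.56 m: A³/T = 8391 — high.
Try y = 2.63 m: A³/T = 1005 — low.
Try y = 3.65 m: A³/T = 3488 — matches.

y_c = 3.65 m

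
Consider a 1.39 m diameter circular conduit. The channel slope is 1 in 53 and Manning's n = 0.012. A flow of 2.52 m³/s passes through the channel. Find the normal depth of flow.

Manning's equation rearranged: A R^(2/3) = nQ / (1·√S) = 0.012 × 2.52 / (√0.01887) = 0.2202.
At y = 0.569 m: A R^(2/3) = 0.2636 — over.
At y = 0.415 m: A R^(2/3) = 0.1455 — short.
At y = 0.516 m: A R^(2/3) = 0.2202 — ≈ 0.2202.

y_n = 0.516 m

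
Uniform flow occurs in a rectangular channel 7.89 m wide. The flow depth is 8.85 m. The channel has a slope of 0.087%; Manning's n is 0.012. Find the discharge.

Q = 335 m³/s

Flow area A = b·y = 7.89 × 8.85 = 69.83 m². Wetted perimeter P = b + 2y = 7.89 + 2×8.85 = 25.59 m.
Hydraulic radius R = A/P = 69.83/25.59 = 2.729 m.
Manning's equation: Q = (1/n) A R^(2/3) S^(1/2) = (1/0.012) × 69.83 × 2.729^(2/3) × 0.00087^(1/2) = 335 m³/s.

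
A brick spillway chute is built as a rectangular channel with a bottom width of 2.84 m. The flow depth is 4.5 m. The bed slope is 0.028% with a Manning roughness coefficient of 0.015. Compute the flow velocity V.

Flow area A = b·y = 2.84 × 4.5 = 12.78 m². Wetted perimeter P = b + 2y = 2.84 + 2×4.5 = 11.84 m.
Hydraulic radius R = A/P = 12.78/11.84 = 1.079 m.
From Manning's equation, V = (1/n) R^(2/3) S^(1/2) = (1/0.015) × 1.079^(2/3) × 0.00028^(1/2) = 1.17 m/s.

V = 1.17 m/s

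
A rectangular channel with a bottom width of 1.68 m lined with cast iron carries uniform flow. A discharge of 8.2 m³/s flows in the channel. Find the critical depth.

For a rectangular channel, critical depth y_c = (q²/g)^(1/3) where q = Q/b = 8.2/1.68 = 4.881 m²/s.
So y_c = (4.881²/9.81)^(1/3) = 1.34 m.

y_c = 1.34 m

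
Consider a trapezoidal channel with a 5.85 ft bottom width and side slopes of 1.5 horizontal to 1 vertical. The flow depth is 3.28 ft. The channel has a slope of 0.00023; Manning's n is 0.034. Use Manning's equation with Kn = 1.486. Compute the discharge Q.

Q = 37.2 ft³/s

With bottom width b = 5.85 ft and side slope z = 1.5: A = (b + zy)y = (5.85 + 1.5×3.28)×3.28 = 35.33 ft²; P = b + 2y√(1+z²) = 5.85 + 2×3.28×1.803 = 17.68 ft.
Hydraulic radius R = A/P = 35.33/17.68 = 1.998 ft.
Manning's equation: Q = (1.486/n) A R^(2/3) S^(1/2) = (1.486/0.034) × 35.33 × 1.998^(2/3) × 0.00023^(1/2) = 37.2 ft³/s.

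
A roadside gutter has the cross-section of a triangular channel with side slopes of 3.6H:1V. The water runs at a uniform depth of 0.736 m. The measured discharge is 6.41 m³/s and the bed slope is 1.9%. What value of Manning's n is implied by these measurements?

n = 0.021

For a triangular section with side slope z = 3.6: A = zy² = 3.6×0.736² = 1.95 m²; P = 2y√(1+z²) = 2×0.736×3.736 = 5.5 m.
Hydraulic radius R = A/P = 1.95/5.5 = 0.3546 m.
Rearranging Manning's equation: n = (1/Q) A R^(2/3) S^(1/2) = (1/6.41) × 1.95 × 0.3546^(2/3) × √0.019 = 0.021.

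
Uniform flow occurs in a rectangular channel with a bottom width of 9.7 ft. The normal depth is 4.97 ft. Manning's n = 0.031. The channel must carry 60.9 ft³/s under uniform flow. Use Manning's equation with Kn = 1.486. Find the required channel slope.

Flow area A = b·y = 9.7 × 4.97 = 48.21 ft². Wetted perimeter P = b + 2y = 9.7 + 2×4.97 = 19.64 ft.
Hydraulic radius R = A/P = 48.21/19.64 = 2.455 ft.
From Manning's equation, S = [nQ / (1.486 A R^(2/3))]² = [0.031 × 60.9 / (1.486 × 48.21 × 2.455^(2/3))]² = 0.00021.

S = 0.00021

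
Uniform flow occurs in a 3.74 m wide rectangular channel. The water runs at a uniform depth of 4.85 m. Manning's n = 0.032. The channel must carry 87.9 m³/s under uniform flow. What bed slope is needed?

S = 0.0161

Flow area A = b·y = 3.74 × 4.85 = 18.14 m². Wetted perimeter P = b + 2y = 3.74 + 2×4.85 = 13.44 m.
Hydraulic radius R = A/P = 18.14/13.44 = 1.35 m.
From Manning's equation, S = [nQ / (1 A R^(2/3))]² = [0.032 × 87.9 / (1 × 18.14 × 1.35^(2/3))]² = 0.0161.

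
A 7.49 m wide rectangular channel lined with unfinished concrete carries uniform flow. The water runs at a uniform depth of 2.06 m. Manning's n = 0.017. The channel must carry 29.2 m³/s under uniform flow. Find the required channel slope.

S = 0.000708

Flow area A = b·y = 7.49 × 2.06 = 15.43 m². Wetted perimeter P = b + 2y = 7.49 + 2×2.06 = 11.61 m.
Hydraulic radius R = A/P = 15.43/11.61 = 1.329 m.
From Manning's equation, S = [nQ / (1 A R^(2/3))]² = [0.017 × 29.2 / (1 × 15.43 × 1.329^(2/3))]² = 0.000708.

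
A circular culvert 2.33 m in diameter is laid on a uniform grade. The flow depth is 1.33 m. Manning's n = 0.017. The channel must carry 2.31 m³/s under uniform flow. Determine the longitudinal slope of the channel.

For a circular section of diameter D = 2.33 m at depth y = 1.33 m, the central angle is θ = 2 arccos(1 − 2y/D) = 3.426 rad. Then A = (D²/8)(θ − sin θ) = 2.515 m² and P = Dθ/2 = 3.991 m.
Hydraulic radius R = A/P = 2.515/3.991 = 0.6302 m.
From Manning's equation, S = [nQ / (1 A R^(2/3))]² = [0.017 × 2.31 / (1 × 2.515 × 0.6302^(2/3))]² = 0.000451.

S = 0.000451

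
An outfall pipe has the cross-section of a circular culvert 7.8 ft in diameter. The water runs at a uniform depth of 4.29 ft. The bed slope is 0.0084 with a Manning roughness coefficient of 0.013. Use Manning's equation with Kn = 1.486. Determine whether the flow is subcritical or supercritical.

For a circular section of diameter D = 7.8 ft at depth y = 4.29 ft, the central angle is θ = 2 arccos(1 − 2y/D) = 3.342 rad. Then A = (D²/8)(θ − sin θ) = 26.93 ft² and P = Dθ/2 = 13.03 ft.
Hydraulic radius R = A/P = 26.93/13.03 = 2.066 ft.
V = (1.486/n) R^(2/3) √S = (1.486/0.013) × 2.066^(2/3) × √0.0084 = 16.99 ft/s. Hydraulic depth D_h = A/T = 26.93/7.761 = 3.47 ft.
Froude number Fr = V/√(g·D_h) = 16.99/√(32.2×3.47) = 1.61, which is greater than 1, so the flow is supercritical.

supercritical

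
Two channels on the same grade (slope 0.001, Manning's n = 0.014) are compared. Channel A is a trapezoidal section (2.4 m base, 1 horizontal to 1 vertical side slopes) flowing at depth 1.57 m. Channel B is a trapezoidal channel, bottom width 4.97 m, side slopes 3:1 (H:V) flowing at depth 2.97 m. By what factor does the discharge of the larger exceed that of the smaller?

Channel A: With bottom width b = 2.4 m and side slope z = 1: A = (b + zy)y = (2.4 + 1×1.57)×1.57 = 6.233 m²; P = b + 2y√(1+z²) = 2.4 + 2×1.57×1.414 = 6.841 m. Hydraulic radius R = A/P = 6.233/6.841 = 0.9112 m. Q_A = (1/0.014)·6.233·0.9112^(2/3)·√0.001 = 13.23 m³/s.
Channel B: With bottom width b = 4.97 m and side slope z = 3: A = (b + zy)y = (4.97 + 3×2.97)×2.97 = 41.22 m²; P = b + 2y√(1+z²) = 4.97 + 2×2.97×3.162 = 23.75 m. Hydraulic radius R = A/P = 41.22/23.75 = 1.735 m. Q_B = (1/0.014)·41.22·1.735^(2/3)·√0.001 = 134.5 m³/s.
The larger discharge is 134.5 m³/s and the smaller is 13.23 m³/s; the ratio is 10.2.

10.2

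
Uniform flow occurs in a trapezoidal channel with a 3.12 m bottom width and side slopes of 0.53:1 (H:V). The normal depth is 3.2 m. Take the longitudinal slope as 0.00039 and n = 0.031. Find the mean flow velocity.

V = 0.83 m/s

With bottom width b = 3.12 m and side slope z = 0.53: A = (b + zy)y = (3.12 + 0.53×3.2)×3.2 = 15.41 m²; P = b + 2y√(1+z²) = 3.12 + 2×3.2×1.132 = 10.36 m.
Hydraulic radius R = A/P = 15.41/10.36 = 1.487 m.
From Manning's equation, V = (1/n) R^(2/3) S^(1/2) = (1/0.031) × 1.487^(2/3) × 0.00039^(1/2) = 0.83 m/s.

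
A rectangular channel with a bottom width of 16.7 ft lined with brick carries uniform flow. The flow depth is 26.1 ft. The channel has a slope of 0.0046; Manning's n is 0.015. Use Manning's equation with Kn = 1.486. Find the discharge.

Flow area A = b·y = 16.7 × 26.1 = 435.9 ft². Wetted perimeter P = b + 2y = 16.7 + 2×26.1 = 68.9 ft.
Hydraulic radius R = A/P = 435.9/68.9 = 6.326 ft.
Manning's equation: Q = (1.486/n) A R^(2/3) S^(1/2) = (1.486/0.015) × 435.9 × 6.326^(2/3) × 0.0046^(1/2) = 10000 ft³/s.

Q = 10000 ft³/s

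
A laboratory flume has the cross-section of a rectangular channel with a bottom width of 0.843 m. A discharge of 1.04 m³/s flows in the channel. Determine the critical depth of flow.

For a rectangular channel, critical depth y_c = (q²/g)^(1/3) where q = Q/b = 1.04/0.843 = 1.234 m²/s.
So y_c = (1.234²/9.81)^(1/3) = 0.537 m.

y_c = 0.537 m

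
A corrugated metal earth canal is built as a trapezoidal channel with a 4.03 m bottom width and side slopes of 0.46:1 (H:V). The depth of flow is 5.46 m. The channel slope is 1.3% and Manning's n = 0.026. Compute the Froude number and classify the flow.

supercritical

With bottom width b = 4.03 m and side slope z = 0.46: A = (b + zy)y = (4.03 + 0.46×5.46)×5.46 = 35.72 m²; P = b + 2y√(1+z²) = 4.03 + 2×5.46×1.101 = 16.05 m.
Hydraulic radius R = A/P = 35.72/16.05 = 2.225 m.
V = (1/n) R^(2/3) √S = (1/0.026) × 2.225^(2/3) × √0.013 = 7.475 m/s. Hydraulic depth D_h = A/T = 35.72/9.053 = 3.945 m.
Froude number Fr = V/√(g·D_h) = 7.475/√(9.81×3.945) = 1.2, which is greater than 1, so the flow is supercritical.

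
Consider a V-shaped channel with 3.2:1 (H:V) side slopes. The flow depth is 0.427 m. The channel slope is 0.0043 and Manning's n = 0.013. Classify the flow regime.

supercritical

For a triangular section with side slope z = 3.2: A = zy² = 3.2×0.427² = 0.5835 m²; P = 2y√(1+z²) = 2×0.427×3.353 = 2.863 m.
Hydraulic radius R = A/P = 0.5835/2.863 = 0.2038 m.
V = (1/n) R^(2/3) √S = (1/0.013) × 0.2038^(2/3) × √0.0043 = 1.747 m/s. Hydraulic depth D_h = A/T = 0.5835/2.733 = 0.2135 m.
Froude number Fr = V/√(g·D_h) = 1.747/√(9.81×0.2135) = 1.21, which is greater than 1, so the flow is supercritical.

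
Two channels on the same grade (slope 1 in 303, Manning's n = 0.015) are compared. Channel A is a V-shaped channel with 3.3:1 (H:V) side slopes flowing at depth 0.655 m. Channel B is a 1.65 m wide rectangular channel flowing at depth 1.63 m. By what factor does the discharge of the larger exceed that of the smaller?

Channel A: For a triangular section with side slope z = 3.3: A = zy² = 3.3×0.655² = 1.416 m²; P = 2y√(1+z²) = 2×0.655×3.448 = 4.517 m. Hydraulic radius R = A/P = 1.416/4.517 = 0.3134 m. Q_A = (1/0.015)·1.416·0.3134^(2/3)·√0.0033 = 2.502 m³/s.
Channel B: Flow area A = b·y = 1.65 × 1.63 = 2.689 m². Wetted perimeter P = b + 2y = 1.65 + 2×1.63 = 4.91 m. Hydraulic radius R = A/P = 2.689/4.91 = 0.5478 m. Q_B = (1/0.015)·2.689·0.5478^(2/3)·√0.0033 = 6.896 m³/s.
The larger discharge is 6.896 m³/s and the smaller is 2.502 m³/s; the ratio is 2.76.

2.76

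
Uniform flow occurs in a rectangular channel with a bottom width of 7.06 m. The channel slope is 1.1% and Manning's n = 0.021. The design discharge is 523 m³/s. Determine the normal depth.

Manning's equation rearranged: A R^(2/3) = nQ / (1·√S) = 0.021 × 523 / (√0.011) = 104.7.
At y = 9.84 m: A R^(2/3) = 131.3 — too large.
At y = 8.14 m: A R^(2/3) = 104.8 — close enough.

y_n = 8.14 m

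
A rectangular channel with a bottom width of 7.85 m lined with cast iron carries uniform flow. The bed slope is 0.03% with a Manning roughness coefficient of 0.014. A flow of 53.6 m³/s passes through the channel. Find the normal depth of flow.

Manning's equation rearranged: A R^(2/3) = nQ / (1·√S) = 0.014 × 53.6 / (√0.0003) = 43.32.
At y = 2.76 m: A R^(2/3) = 29.89 — short.
At y = 4.53 m: A R^(2/3) = 58.37 — over.
At y = 3.62 m: A R^(2/3) = 43.33 — ≈ 43.32.

y_n = 3.62 m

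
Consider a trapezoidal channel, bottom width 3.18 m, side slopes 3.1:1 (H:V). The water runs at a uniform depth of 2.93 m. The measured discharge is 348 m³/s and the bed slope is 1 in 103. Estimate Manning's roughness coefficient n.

With bottom width b = 3.18 m and side slope z = 3.1: A = (b + zy)y = (3.18 + 3.1×2.93)×2.93 = 35.93 m²; P = b + 2y√(1+z²) = 3.18 + 2×2.93×3.257 = 22.27 m.
Hydraulic radius R = A/P = 35.93/22.27 = 1.614 m.
Rearranging Manning's equation: n = (1/Q) A R^(2/3) S^(1/2) = (1/348) × 35.93 × 1.614^(2/3) × √0.009709 = 0.014.

n = 0.014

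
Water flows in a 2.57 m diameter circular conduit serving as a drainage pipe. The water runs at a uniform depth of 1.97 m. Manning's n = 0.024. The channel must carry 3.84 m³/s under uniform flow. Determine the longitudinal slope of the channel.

S = 0.000652

For a circular section of diameter D = 2.57 m at depth y = 1.97 m, the central angle is θ = 2 arccos(1 − 2y/D) = 4.266 rad. Then A = (D²/8)(θ − sin θ) = 4.267 m² and P = Dθ/2 = 5.482 m.
Hydraulic radius R = A/P = 4.267/5.482 = 0.7784 m.
From Manning's equation, S = [nQ / (1 A R^(2/3))]² = [0.024 × 3.84 / (1 × 4.267 × 0.7784^(2/3))]² = 0.000652.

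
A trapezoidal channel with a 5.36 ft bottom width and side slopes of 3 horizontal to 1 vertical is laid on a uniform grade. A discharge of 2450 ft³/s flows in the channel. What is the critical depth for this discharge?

At critical depth, Q² T / (g A³) = 1, i.e. A³/T = Q²/g = 2450²/32.2 = 186400.
Try y = 8.56 ft: A³/T = 330700 — over.
Try y = 5.16 ft: A³/T = 34240 — short.
Try y = 7.55 ft: A³/T = 186700 — close enough.

y_c = 7.55 ft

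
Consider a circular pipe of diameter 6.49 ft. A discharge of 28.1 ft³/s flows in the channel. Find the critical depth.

At critical depth, Q² T / (g A³) = 1, i.e. A³/T = Q²/g = 28.1²/32.2 = 24.52.
Try y = 1.66 ft: A³/T = 52.61 — too large.
Try y = 1.21 ft: A³/T = 15.28 — too small.
Try y = 1.37 ft: A³/T = 24.86 — close enough.

y_c = 1.37 ft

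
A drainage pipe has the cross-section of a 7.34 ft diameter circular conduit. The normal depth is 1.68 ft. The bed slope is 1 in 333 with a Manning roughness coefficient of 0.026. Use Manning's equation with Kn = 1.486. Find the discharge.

For a circular section of diameter D = 7.34 ft at depth y = 1.68 ft, the central angle is θ = 2 arccos(1 − 2y/D) = 1.995 rad. Then A = (D²/8)(θ − sin θ) = 7.302 ft² and P = Dθ/2 = 7.323 ft.
Hydraulic radius R = A/P = 7.302/7.323 = 0.997 ft.
Manning's equation: Q = (1.486/n) A R^(2/3) S^(1/2) = (1.486/0.026) × 7.302 × 0.997^(2/3) × 0.003003^(1/2) = 22.8 ft³/s.

Q = 22.8 ft³/s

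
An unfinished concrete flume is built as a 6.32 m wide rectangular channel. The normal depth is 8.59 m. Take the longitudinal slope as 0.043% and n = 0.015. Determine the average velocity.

V = 2.42 m/s

Flow area A = b·y = 6.32 × 8.59 = 54.29 m². Wetted perimeter P = b + 2y = 6.32 + 2×8.59 = 23.5 m.
Hydraulic radius R = A/P = 54.29/23.5 = 2.31 m.
From Manning's equation, V = (1/n) R^(2/3) S^(1/2) = (1/0.015) × 2.31^(2/3) × 0.00043^(1/2) = 2.42 m/s.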